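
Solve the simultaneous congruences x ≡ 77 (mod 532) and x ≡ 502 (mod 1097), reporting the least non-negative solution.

552293

Write x = 77 + 532·k. Then 532·k ≡ 502 − 77 ≡ 425 (mod 1097).
Need 532⁻¹ mod 1097. Extended Euclid on (1097, 532):
1097 = 2×532 + 33
532 = 16×33 + 4
33 = 8×4 + 1
4 = 4×1 + 0
Back-substitute:
1 = 33 − 8·4
1 = −8·532 + 129·33
1 = 129·1097 − 266·532
532⁻¹ ≡ 831 (mod 1097), so k ≡ 831·425 ≡ 1038 (mod 1097).
x = 77 + 532·1038 = 552293.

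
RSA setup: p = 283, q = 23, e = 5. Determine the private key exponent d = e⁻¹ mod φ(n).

φ(n) = (p−1)(q−1) = 282·22 = 6204.
Need d with 5·d ≡ 1 (mod 6204). Apply the extended Euclidean algorithm:
6204 = 1240×5 + 4
5 = 1×4 + 1
4 = 4×1 + 0
Back-substitute:
1 = 5 − 4
1 = −6204 + 1241·5
So 5·1241 ≡ 1 (mod 6204), hence d = 1241.

1241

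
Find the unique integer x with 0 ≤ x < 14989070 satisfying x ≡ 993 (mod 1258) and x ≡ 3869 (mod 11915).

Write x = 993 + 1258·k. Then 1258·k ≡ 3869 − 993 ≡ 2876 (mod 11915).
Need 1258⁻¹ mod 11915. Extended Euclid on (11915, 1258):
11915 = 9×1258 + 593
1258 = 2×593 + 72
593 = 8×72 + 17
72 = 4×17 + 4
17 = 4×4 + 1
4 = 4×1 + 0
Back-substitute:
1 = 17 − 4·4
1 = −4·72 + 17·17
1 = 17·593 − 140·72
1 = −140·1258 + 297·593
1 = 297·11915 − 2813·1258
1258⁻¹ ≡ 9102 (mod 11915), so k ≡ 9102·2876 ≡ 97 (mod 11915).
x = 993 + 1258·97 = 123019.

123019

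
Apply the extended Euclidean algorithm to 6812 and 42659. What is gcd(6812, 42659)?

1

Repeated division:
42659 = 6·6812 + 1787
6812 = 3·1787 + 1451
1787 = 1·1451 + 336
1451 = 4·336 + 107
336 = 3·107 + 15
107 = 7·15 + 2
15 = 7·2 + 1
2 = 2·1 + 0
gcd(6812, 42659) = 1.
Working backward:
1 = 15 − 7·2
1 = −7·107 + 50·15
1 = 50·336 − 157·107
1 = −157·1451 + 678·336
1 = 678·1787 − 835·1451
1 = −835·6812 + 3183·1787
1 = 3183·42659 − 19933·6812
So 1 = (3183)·42659 + (-19933)·6812.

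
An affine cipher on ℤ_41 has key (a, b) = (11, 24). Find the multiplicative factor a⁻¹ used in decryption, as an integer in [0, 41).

15

gcd(41, 11) by repeated division:
41 = 3×11 + 8
11 = 1×8 + 3
8 = 2×3 + 2
3 = 1×2 + 1
2 = 2×1 + 0
The gcd is 1. Working backward:
1 = 3 − 2
1 = −8 + 3·3
1 = 3·11 − 4·8
1 = −4·41 + 15·11
So 11·15 ≡ 1 (mod 41).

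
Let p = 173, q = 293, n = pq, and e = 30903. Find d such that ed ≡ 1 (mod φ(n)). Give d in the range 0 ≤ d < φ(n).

1895

φ(n) = (p−1)(q−1) = 172·292 = 50224.
Need d with 30903·d ≡ 1 (mod 50224). Apply the extended Euclidean algorithm:
50224 = 1*30903 + 19321
30903 = 1*19321 + 11582
19321 = 1*11582 + 7739
11582 = 1*7739 + 3843
7739 = 2*3843 + 53
3843 = 72*53 + 27
53 = 1*27 + 26
27 = 1*26 + 1
26 = 26*1 + 0
Back-substitute:
1 = 27 − 26
1 = −53 + 2·27
1 = 2·3843 − 145·53
1 = −145·7739 + 292·3843
1 = 292·11582 − 437·7739
1 = −437·19321 + 729·11582
1 = 729·30903 − 1166·19321
1 = −1166·50224 + 1895·30903
So 30903·1895 ≡ 1 (mod 50224), hence d = 1895.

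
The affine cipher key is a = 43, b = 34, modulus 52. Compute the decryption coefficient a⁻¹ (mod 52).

gcd(52, 43) by repeated division:
52 = 1·43 + 9
43 = 4·9 + 7
9 = 1·7 + 2
7 = 3·2 + 1
2 = 2·1 + 0
The gcd is 1. Working backward:
1 = 7 − 3·2
1 = −3·9 + 4·7
1 = 4·43 − 19·9
1 = −19·52 + 23·43
So 43·23 ≡ 1 (mod 52).

23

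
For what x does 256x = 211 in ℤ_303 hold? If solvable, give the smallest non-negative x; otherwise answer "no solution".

118

First find gcd(256, 303):
303 = 1·256 + 47
256 = 5·47 + 21
47 = 2·21 + 5
21 = 4·5 + 1
5 = 5·1 + 0
gcd = 1, so a unique solution mod 303 exists.
Back-substitute for the Bézout coefficients:
1 = 21 − 4·5
1 = −4·47 + 9·21
1 = 9·256 − 49·47
1 = −49·303 + 58·256
So 256·(58) ≡ 1 (mod 303), giving 256⁻¹ ≡ 58.
x ≡ 256⁻¹·211 ≡ 58·211 ≡ 118 (mod 303).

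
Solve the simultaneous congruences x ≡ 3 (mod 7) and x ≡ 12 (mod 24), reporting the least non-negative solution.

108

Write x = 3 + 7·k. Then 7·k ≡ 12 − 3 ≡ 9 (mod 24).
Need 7⁻¹ mod 24. Extended Euclid on (24, 7):
24 = 3*7 + 3
7 = 2*3 + 1
3 = 3*1 + 0
Back-substitute:
1 = 7 − 2·3
1 = −2·24 + 7·7
7⁻¹ ≡ 7 (mod 24), so k ≡ 7·9 ≡ 15 (mod 24).
x = 3 + 7·15 = 108.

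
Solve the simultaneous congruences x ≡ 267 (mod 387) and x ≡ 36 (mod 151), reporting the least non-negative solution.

Write x = 267 + 387·k. Then 387·k ≡ 36 − 267 ≡ 71 (mod 151).
Need 387⁻¹ mod 151. Extended Euclid on (151, 85):
151 = 1*85 + 66
85 = 1*66 + 19
66 = 3*19 + 9
19 = 2*9 + 1
9 = 9*1 + 0
Back-substitute:
1 = 19 − 2·9
1 = −2·66 + 7·19
1 = 7·85 − 9·66
1 = −9·151 + 16·85
387⁻¹ ≡ 16 (mod 151), so k ≡ 16·71 ≡ 79 (mod 151).
x = 267 + 387·79 = 30840.

30840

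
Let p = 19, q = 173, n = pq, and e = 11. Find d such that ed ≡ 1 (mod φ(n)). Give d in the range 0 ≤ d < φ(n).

563

φ(n) = (p−1)(q−1) = 18·172 = 3096.
Need d with 11·d ≡ 1 (mod 3096). Apply the extended Euclidean algorithm:
3096 = 281·11 + 5
11 = 2·5 + 1
5 = 5·1 + 0
Back-substitute:
1 = 11 − 2·5
1 = −2·3096 + 563·11
So 11·563 ≡ 1 (mod 3096), hence d = 563.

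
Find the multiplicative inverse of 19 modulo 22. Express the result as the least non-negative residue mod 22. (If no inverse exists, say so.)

7

gcd(22, 19) by repeated division:
22 = 1×19 + 3
19 = 6×3 + 1
3 = 3×1 + 0
Since gcd(19, 22) = 1, back-substitute to write 1 as a combination:
1 = 19 − 6·3
1 = −6·22 + 7·19
So 19·7 ≡ 1 (mod 22).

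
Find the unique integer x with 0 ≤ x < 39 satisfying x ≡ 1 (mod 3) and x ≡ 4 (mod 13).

4

Write x = 1 + 3·k. Then 3·k ≡ 4 − 1 ≡ 3 (mod 13).
Need 3⁻¹ mod 13. Extended Euclid on (13, 3):
13 = 4×3 + 1
3 = 3×1 + 0
Back-substitute:
1 = 13 − 4·3
3⁻¹ ≡ 9 (mod 13), so k ≡ 9·3 ≡ 1 (mod 13).
x = 1 + 3·1 = 4.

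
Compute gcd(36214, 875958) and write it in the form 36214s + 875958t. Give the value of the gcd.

Apply Euclid's algorithm to 875958 and 36214:
875958 = 24·36214 + 6822
36214 = 5·6822 + 2104
6822 = 3·2104 + 510
2104 = 4·510 + 64
510 = 7·64 + 62
64 = 1·62 + 2
62 = 31·2 + 0
gcd(36214, 875958) = 2.
Back-substituting:
2 = 64 − 62
2 = −510 + 8·64
2 = 8·2104 − 33·510
2 = −33·6822 + 107·2104
2 = 107·36214 − 568·6822
2 = −568·875958 + 13739·36214
So 2 = (-568)·875958 + (13739)·36214.

2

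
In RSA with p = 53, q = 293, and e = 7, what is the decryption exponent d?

φ(n) = (p−1)(q−1) = 52·292 = 15184.
Need d with 7·d ≡ 1 (mod 15184). Apply the extended Euclidean algorithm:
15184 = 2169*7 + 1
7 = 7*1 + 0
Back-substitute:
1 = 15184 − 2169·7
So 7·(-2169) ≡ 1 (mod 15184), hence d ≡ -2169 ≡ 13015 (mod 15184).

13015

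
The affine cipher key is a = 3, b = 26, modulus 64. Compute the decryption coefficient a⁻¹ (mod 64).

43

gcd(64, 3) by repeated division:
64 = 21·3 + 1
3 = 3·1 + 0
The gcd is 1. Working backward:
1 = 64 − 21·3
Thus 3·(-21) ≡ 1 (mod 64); reducing, -21 mod 64 = 43.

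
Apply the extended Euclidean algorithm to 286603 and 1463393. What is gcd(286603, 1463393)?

Euclidean algorithm:
1463393 = 5·286603 + 30378
286603 = 9·30378 + 13201
30378 = 2·13201 + 3976
13201 = 3·3976 + 1273
3976 = 3·1273 + 157
1273 = 8·157 + 17
157 = 9·17 + 4
17 = 4·4 + 1
4 = 4·1 + 0
gcd(286603, 1463393) = 1.
Express as a combination:
1 = 17 − 4·4
1 = −4·157 + 37·17
1 = 37·1273 − 300·157
1 = −300·3976 + 937·1273
1 = 937·13201 − 3111·3976
1 = −3111·30378 + 7159·13201
1 = 7159·286603 − 67542·30378
1 = −67542·1463393 + 344869·286603
So 1 = (-67542)·1463393 + (344869)·286603.

1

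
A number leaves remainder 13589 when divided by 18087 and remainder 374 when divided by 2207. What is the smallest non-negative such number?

Write x = 13589 + 18087·k. Then 18087·k ≡ 374 − 13589 ≡ 27 (mod 2207).
Need 18087⁻¹ mod 2207. Extended Euclid on (2207, 431):
2207 = 5*431 + 52
431 = 8*52 + 15
52 = 3*15 + 7
15 = 2*7 + 1
7 = 7*1 + 0
Back-substitute:
1 = 15 − 2·7
1 = −2·52 + 7·15
1 = 7·431 − 58·52
1 = −58·2207 + 297·431
18087⁻¹ ≡ 297 (mod 2207), so k ≡ 297·27 ≡ 1398 (mod 2207).
x = 13589 + 18087·1398 = 25299215.

25299215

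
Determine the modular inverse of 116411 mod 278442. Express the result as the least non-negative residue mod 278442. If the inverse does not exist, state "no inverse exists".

gcd(278442, 116411) by repeated division:
278442 = 2×116411 + 45620
116411 = 2×45620 + 25171
45620 = 1×25171 + 20449
25171 = 1×20449 + 4722
20449 = 4×4722 + 1561
4722 = 3×1561 + 39
1561 = 40×39 + 1
39 = 39×1 + 0
The gcd is 1. Working backward:
1 = 1561 − 40·39
1 = −40·4722 + 121·1561
1 = 121·20449 − 524·4722
1 = −524·25171 + 645·20449
1 = 645·45620 − 1169·25171
1 = −1169·116411 + 2983·45620
1 = 2983·278442 − 7135·116411
Hence 116411⁻¹ ≡ -7135 ≡ 271307 (mod 278442).

271307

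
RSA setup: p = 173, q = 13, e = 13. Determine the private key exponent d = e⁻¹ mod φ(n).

φ(n) = (p−1)(q−1) = 172·12 = 2064.
Need d with 13·d ≡ 1 (mod 2064). Apply the extended Euclidean algorithm:
2064 = 158·13 + 10
13 = 1·10 + 3
10 = 3·3 + 1
3 = 3·1 + 0
Back-substitute:
1 = 10 − 3·3
1 = −3·13 + 4·10
1 = 4·2064 − 635·13
So 13·(-635) ≡ 1 (mod 2064), hence d ≡ -635 ≡ 1429 (mod 2064).

1429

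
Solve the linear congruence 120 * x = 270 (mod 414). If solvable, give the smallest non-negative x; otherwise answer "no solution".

First find gcd(120, 414):
414 = 3*120 + 54
120 = 2*54 + 12
54 = 4*12 + 6
12 = 2*6 + 0
gcd = 6 and 6 | 270, so solutions exist. Divide through by 6: 20x ≡ 45 (mod 69).
Now find 20⁻¹ mod 69:
69 = 3×20 + 9
20 = 2×9 + 2
9 = 4×2 + 1
2 = 2×1 + 0
Back-substitute:
1 = 9 − 4·2
1 = −4·20 + 9·9
1 = 9·69 − 31·20
So 20·(-31) ≡ 1 (mod 69), i.e. 20⁻¹ ≡ 38.
Then x ≡ 38·45 ≡ 54 (mod 69); the smallest non-negative solution is x = 54.

54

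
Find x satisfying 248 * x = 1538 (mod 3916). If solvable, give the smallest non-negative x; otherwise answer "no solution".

no solution

gcd(248, 3916):
3916 = 15*248 + 196
248 = 1*196 + 52
196 = 3*52 + 40
52 = 1*40 + 12
40 = 3*12 + 4
12 = 3*4 + 0
gcd = 4, but 4 ∤ 1538, so the congruence has no solution.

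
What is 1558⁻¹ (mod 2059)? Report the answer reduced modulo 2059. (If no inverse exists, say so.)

gcd(2059, 1558) by repeated division:
2059 = 1·1558 + 501
1558 = 3·501 + 55
501 = 9·55 + 6
55 = 9·6 + 1
6 = 6·1 + 0
The gcd is 1. Working backward:
1 = 55 − 9·6
1 = −9·501 + 82·55
1 = 82·1558 − 255·501
1 = −255·2059 + 337·1558
So 1558·337 ≡ 1 (mod 2059).

337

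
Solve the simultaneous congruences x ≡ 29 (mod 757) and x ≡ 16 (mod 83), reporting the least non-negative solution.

5328

Write x = 29 + 757·k. Then 757·k ≡ 16 − 29 ≡ 70 (mod 83).
Need 757⁻¹ mod 83. Extended Euclid on (83, 10):
83 = 8×10 + 3
10 = 3×3 + 1
3 = 3×1 + 0
Back-substitute:
1 = 10 − 3·3
1 = −3·83 + 25·10
757⁻¹ ≡ 25 (mod 83), so k ≡ 25·70 ≡ 7 (mod 83).
x = 29 + 757·7 = 5328.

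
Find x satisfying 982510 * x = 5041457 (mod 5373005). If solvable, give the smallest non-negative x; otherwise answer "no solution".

gcd(982510, 5373005):
5373005 = 5×982510 + 460455
982510 = 2×460455 + 61600
460455 = 7×61600 + 29255
61600 = 2×29255 + 3090
29255 = 9×3090 + 1445
3090 = 2×1445 + 200
1445 = 7×200 + 45
200 = 4×45 + 20
45 = 2×20 + 5
20 = 4×5 + 0
gcd = 5, but 5 ∤ 5041457, so the congruence has no solution.

no solution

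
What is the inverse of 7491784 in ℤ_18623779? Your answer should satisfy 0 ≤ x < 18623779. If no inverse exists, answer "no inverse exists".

Apply the Euclidean algorithm to 18623779 and 7491784:
18623779 = 2*7491784 + 3640211
7491784 = 2*3640211 + 211362
3640211 = 17*211362 + 47057
211362 = 4*47057 + 23134
47057 = 2*23134 + 789
23134 = 29*789 + 253
789 = 3*253 + 30
253 = 8*30 + 13
30 = 2*13 + 4
13 = 3*4 + 1
4 = 4*1 + 0
Since gcd(7491784, 18623779) = 1, back-substitute to write 1 as a combination:
1 = 13 − 3·4
1 = −3·30 + 7·13
1 = 7·253 − 59·30
1 = −59·789 + 184·253
1 = 184·23134 − 5395·789
1 = −5395·47057 + 10974·23134
1 = 10974·211362 − 49291·47057
1 = −49291·3640211 + 848921·211362
1 = 848921·7491784 − 1747133·3640211
1 = −1747133·18623779 + 4343187·7491784
So 7491784·4343187 ≡ 1 (mod 18623779).

4343187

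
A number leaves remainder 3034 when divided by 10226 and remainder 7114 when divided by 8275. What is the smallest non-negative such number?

Write x = 3034 + 10226·k. Then 10226·k ≡ 7114 − 3034 ≡ 4080 (mod 8275).
Need 10226⁻¹ mod 8275. Extended Euclid on (8275, 1951):
8275 = 4×1951 + 471
1951 = 4×471 + 67
471 = 7×67 + 2
67 = 33×2 + 1
2 = 2×1 + 0
Back-substitute:
1 = 67 − 33·2
1 = −33·471 + 232·67
1 = 232·1951 − 961·471
1 = −961·8275 + 4076·1951
10226⁻¹ ≡ 4076 (mod 8275), so k ≡ 4076·4080 ≡ 5605 (mod 8275).
x = 3034 + 10226·5605 = 57319764.

57319764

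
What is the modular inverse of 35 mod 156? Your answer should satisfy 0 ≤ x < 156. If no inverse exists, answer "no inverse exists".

107

gcd(156, 35) by repeated division:
156 = 4·35 + 16
35 = 2·16 + 3
16 = 5·3 + 1
3 = 3·1 + 0
gcd = 1, so the inverse exists. Back-substitute:
1 = 16 − 5·3
1 = −5·35 + 11·16
1 = 11·156 − 49·35
Thus 35·(-49) ≡ 1 (mod 156); reducing, -49 mod 156 = 107.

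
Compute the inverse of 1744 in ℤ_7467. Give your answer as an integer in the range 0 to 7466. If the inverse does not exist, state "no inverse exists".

5125

Extended Euclidean algorithm:
7467 = 4×1744 + 491
1744 = 3×491 + 271
491 = 1×271 + 220
271 = 1×220 + 51
220 = 4×51 + 16
51 = 3×16 + 3
16 = 5×3 + 1
3 = 3×1 + 0
Since gcd(1744, 7467) = 1, back-substitute to write 1 as a combination:
1 = 16 − 5·3
1 = −5·51 + 16·16
1 = 16·220 − 69·51
1 = −69·271 + 85·220
1 = 85·491 − 154·271
1 = −154·1744 + 547·491
1 = 547·7467 − 2342·1744
So 1744·(-2342) ≡ 1 (mod 7467), and -2342 ≡ 5125 (mod 7467).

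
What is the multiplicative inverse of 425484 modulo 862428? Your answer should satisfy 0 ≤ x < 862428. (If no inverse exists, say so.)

no inverse exists

Euclidean algorithm on 862428, 425484:
862428 = 2·425484 + 11460
425484 = 37·11460 + 1464
11460 = 7·1464 + 1212
1464 = 1·1212 + 252
1212 = 4·252 + 204
252 = 1·204 + 48
204 = 4·48 + 12
48 = 4·12 + 0
Since gcd = 12 > 1, 425484 is not a unit mod 862428.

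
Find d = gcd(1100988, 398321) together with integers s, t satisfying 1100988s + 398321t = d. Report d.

7

Euclidean algorithm:
1100988 = 2*398321 + 304346
398321 = 1*304346 + 93975
304346 = 3*93975 + 22421
93975 = 4*22421 + 4291
22421 = 5*4291 + 966
4291 = 4*966 + 427
966 = 2*427 + 112
427 = 3*112 + 91
112 = 1*91 + 21
91 = 4*21 + 7
21 = 3*7 + 0
gcd(1100988, 398321) = 7.
Express as a combination:
7 = 91 − 4·21
7 = −4·112 + 5·91
7 = 5·427 − 19·112
7 = −19·966 + 43·427
7 = 43·4291 − 191·966
7 = −191·22421 + 998·4291
7 = 998·93975 − 4183·22421
7 = −4183·304346 + 13547·93975
7 = 13547·398321 − 17730·304346
7 = −17730·1100988 + 49007·398321
So 7 = (-17730)·1100988 + (49007)·398321.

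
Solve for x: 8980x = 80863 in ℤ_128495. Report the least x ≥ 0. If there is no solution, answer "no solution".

gcd(8980, 128495):
128495 = 14*8980 + 2775
8980 = 3*2775 + 655
2775 = 4*655 + 155
655 = 4*155 + 35
155 = 4*35 + 15
35 = 2*15 + 5
15 = 3*5 + 0
gcd = 5, but 5 ∤ 80863, so the congruence has no solution.

no solution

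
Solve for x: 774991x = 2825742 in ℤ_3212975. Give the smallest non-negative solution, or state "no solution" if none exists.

1948337

First find gcd(774991, 3212975):
3212975 = 4×774991 + 113011
774991 = 6×113011 + 96925
113011 = 1×96925 + 16086
96925 = 6×16086 + 409
16086 = 39×409 + 135
409 = 3×135 + 4
135 = 33×4 + 3
4 = 1×3 + 1
3 = 3×1 + 0
gcd = 1, so a unique solution mod 3212975 exists.
Back-substitute for the Bézout coefficients:
1 = 4 − 3
1 = −135 + 34·4
1 = 34·409 − 103·135
1 = −103·16086 + 4051·409
1 = 4051·96925 − 24409·16086
1 = −24409·113011 + 28460·96925
1 = 28460·774991 − 195169·113011
1 = −195169·3212975 + 809136·774991
So 774991·(809136) ≡ 1 (mod 3212975), giving 774991⁻¹ ≡ 809136.
x ≡ 774991⁻¹·2825742 ≡ 809136·2825742 ≡ 1948337 (mod 3212975).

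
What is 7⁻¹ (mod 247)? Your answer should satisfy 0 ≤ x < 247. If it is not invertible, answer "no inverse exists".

Apply the Euclidean algorithm to 247 and 7:
247 = 35*7 + 2
7 = 3*2 + 1
2 = 2*1 + 0
The gcd is 1. Working backward:
1 = 7 − 3·2
1 = −3·247 + 106·7
So 7·106 ≡ 1 (mod 247).

106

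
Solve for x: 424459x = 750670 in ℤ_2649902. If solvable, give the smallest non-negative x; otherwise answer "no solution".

1994088

First find gcd(424459, 2649902):
2649902 = 6·424459 + 103148
424459 = 4·103148 + 11867
103148 = 8·11867 + 8212
11867 = 1·8212 + 3655
8212 = 2·3655 + 902
3655 = 4·902 + 47
902 = 19·47 + 9
47 = 5·9 + 2
9 = 4·2 + 1
2 = 2·1 + 0
gcd = 1, so a unique solution mod 2649902 exists.
Back-substitute for the Bézout coefficients:
1 = 9 − 4·2
1 = −4·47 + 21·9
1 = 21·902 − 403·47
1 = −403·3655 + 1633·902
1 = 1633·8212 − 3669·3655
1 = −3669·11867 + 5302·8212
1 = 5302·103148 − 46085·11867
1 = −46085·424459 + 189642·103148
1 = 189642·2649902 − 1183937·424459
So 424459·(-1183937) ≡ 1 (mod 2649902), giving 424459⁻¹ ≡ 1465965.
x ≡ 424459⁻¹·750670 ≡ 1465965·750670 ≡ 1994088 (mod 2649902).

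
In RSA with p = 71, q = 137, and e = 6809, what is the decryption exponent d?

φ(n) = (p−1)(q−1) = 70·136 = 9520.
Need d with 6809·d ≡ 1 (mod 9520). Apply the extended Euclidean algorithm:
9520 = 1×6809 + 2711
6809 = 2×2711 + 1387
2711 = 1×1387 + 1324
1387 = 1×1324 + 63
1324 = 21×63 + 1
63 = 63×1 + 0
Back-substitute:
1 = 1324 − 21·63
1 = −21·1387 + 22·1324
1 = 22·2711 − 43·1387
1 = −43·6809 + 108·2711
1 = 108·9520 − 151·6809
So 6809·(-151) ≡ 1 (mod 9520), hence d ≡ -151 ≡ 9369 (mod 9520).

9369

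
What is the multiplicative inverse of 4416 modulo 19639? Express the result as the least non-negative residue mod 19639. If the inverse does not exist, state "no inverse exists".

Extended Euclidean algorithm:
19639 = 4·4416 + 1975
4416 = 2·1975 + 466
1975 = 4·466 + 111
466 = 4·111 + 22
111 = 5·22 + 1
22 = 22·1 + 0
Since gcd(4416, 19639) = 1, back-substitute to write 1 as a combination:
1 = 111 − 5·22
1 = −5·466 + 21·111
1 = 21·1975 − 89·466
1 = −89·4416 + 199·1975
1 = 199·19639 − 885·4416
Hence 4416⁻¹ ≡ -885 ≡ 18754 (mod 19639).

18754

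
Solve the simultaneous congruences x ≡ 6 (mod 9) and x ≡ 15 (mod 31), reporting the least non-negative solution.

15

Write x = 6 + 9·k. Then 9·k ≡ 15 − 6 ≡ 9 (mod 31).
Need 9⁻¹ mod 31. Extended Euclid on (31, 9):
31 = 3×9 + 4
9 = 2×4 + 1
4 = 4×1 + 0
Back-substitute:
1 = 9 − 2·4
1 = −2·31 + 7·9
9⁻¹ ≡ 7 (mod 31), so k ≡ 7·9 ≡ 1 (mod 31).
x = 6 + 9·1 = 15.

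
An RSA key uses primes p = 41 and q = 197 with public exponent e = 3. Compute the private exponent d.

5227

φ(n) = (p−1)(q−1) = 40·196 = 7840.
Need d with 3·d ≡ 1 (mod 7840). Apply the extended Euclidean algorithm:
7840 = 2613*3 + 1
3 = 3*1 + 0
Back-substitute:
1 = 7840 − 2613·3
So 3·(-2613) ≡ 1 (mod 7840), hence d ≡ -2613 ≡ 5227 (mod 7840).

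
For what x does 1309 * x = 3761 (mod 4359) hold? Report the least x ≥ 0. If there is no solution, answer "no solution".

First find gcd(1309, 4359):
4359 = 3×1309 + 432
1309 = 3×432 + 13
432 = 33×13 + 3
13 = 4×3 + 1
3 = 3×1 + 0
gcd = 1, so a unique solution mod 4359 exists.
Back-substitute for the Bézout coefficients:
1 = 13 − 4·3
1 = −4·432 + 133·13
1 = 133·1309 − 403·432
1 = −403·4359 + 1342·1309
So 1309·(1342) ≡ 1 (mod 4359), giving 1309⁻¹ ≡ 1342.
x ≡ 1309⁻¹·3761 ≡ 1342·3761 ≡ 3899 (mod 4359).

3899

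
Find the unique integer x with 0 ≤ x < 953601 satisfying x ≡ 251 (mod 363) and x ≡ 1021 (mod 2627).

Write x = 251 + 363·k. Then 363·k ≡ 1021 − 251 ≡ 770 (mod 2627).
Need 363⁻¹ mod 2627. Extended Euclid on (2627, 363):
2627 = 7·363 + 86
363 = 4·86 + 19
86 = 4·19 + 10
19 = 1·10 + 9
10 = 1·9 + 1
9 = 9·1 + 0
Back-substitute:
1 = 10 − 9
1 = −19 + 2·10
1 = 2·86 − 9·19
1 = −9·363 + 38·86
1 = 38·2627 − 275·363
363⁻¹ ≡ 2352 (mod 2627), so k ≡ 2352·770 ≡ 1037 (mod 2627).
x = 251 + 363·1037 = 376682.

376682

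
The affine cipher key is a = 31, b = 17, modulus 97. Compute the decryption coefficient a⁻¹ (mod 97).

Apply the Euclidean algorithm to 97 and 31:
97 = 3*31 + 4
31 = 7*4 + 3
4 = 1*3 + 1
3 = 3*1 + 0
The gcd is 1. Working backward:
1 = 4 − 3
1 = −31 + 8·4
1 = 8·97 − 25·31
Hence 31⁻¹ ≡ -25 ≡ 72 (mod 97).

72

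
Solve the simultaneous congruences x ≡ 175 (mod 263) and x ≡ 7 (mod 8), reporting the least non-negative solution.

Write x = 175 + 263·k. Then 263·k ≡ 7 − 175 ≡ 0 (mod 8).
Need 263⁻¹ mod 8. Extended Euclid on (8, 7):
8 = 1×7 + 1
7 = 7×1 + 0
Back-substitute:
1 = 8 − 7
263⁻¹ ≡ 7 (mod 8), so k ≡ 7·0 ≡ 0 (mod 8).
x = 175 + 263·0 = 175.

175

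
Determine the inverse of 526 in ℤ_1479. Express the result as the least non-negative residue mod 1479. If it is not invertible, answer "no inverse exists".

1240

Apply the Euclidean algorithm to 1479 and 526:
1479 = 2·526 + 427
526 = 1·427 + 99
427 = 4·99 + 31
99 = 3·31 + 6
31 = 5·6 + 1
6 = 6·1 + 0
Since gcd(526, 1479) = 1, back-substitute to write 1 as a combination:
1 = 31 − 5·6
1 = −5·99 + 16·31
1 = 16·427 − 69·99
1 = −69·526 + 85·427
1 = 85·1479 − 239·526
Hence 526⁻¹ ≡ -239 ≡ 1240 (mod 1479).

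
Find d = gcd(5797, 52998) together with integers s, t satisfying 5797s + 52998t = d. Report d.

11

Apply Euclid's algorithm to 52998 and 5797:
52998 = 9*5797 + 825
5797 = 7*825 + 22
825 = 37*22 + 11
22 = 2*11 + 0
gcd(5797, 52998) = 11.
Express as a combination:
11 = 825 − 37·22
11 = −37·5797 + 260·825
11 = 260·52998 − 2377·5797
So 11 = (260)·52998 + (-2377)·5797.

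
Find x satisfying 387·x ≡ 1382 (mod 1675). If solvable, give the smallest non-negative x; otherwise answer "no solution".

761

First find gcd(387, 1675):
1675 = 4×387 + 127
387 = 3×127 + 6
127 = 21×6 + 1
6 = 6×1 + 0
gcd = 1, so a unique solution mod 1675 exists.
Back-substitute for the Bézout coefficients:
1 = 127 − 21·6
1 = −21·387 + 64·127
1 = 64·1675 − 277·387
So 387·(-277) ≡ 1 (mod 1675), giving 387⁻¹ ≡ 1398.
x ≡ 387⁻¹·1382 ≡ 1398·1382 ≡ 761 (mod 1675).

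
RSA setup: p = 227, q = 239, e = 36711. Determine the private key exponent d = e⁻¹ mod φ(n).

φ(n) = (p−1)(q−1) = 226·238 = 53788.
Need d with 36711·d ≡ 1 (mod 53788). Apply the extended Euclidean algorithm:
53788 = 1·36711 + 17077
36711 = 2·17077 + 2557
17077 = 6·2557 + 1735
2557 = 1·1735 + 822
1735 = 2·822 + 91
822 = 9·91 + 3
91 = 30·3 + 1
3 = 3·1 + 0
Back-substitute:
1 = 91 − 30·3
1 = −30·822 + 271·91
1 = 271·1735 − 572·822
1 = −572·2557 + 843·1735
1 = 843·17077 − 5630·2557
1 = −5630·36711 + 12103·17077
1 = 12103·53788 − 17733·36711
So 36711·(-17733) ≡ 1 (mod 53788), hence d ≡ -17733 ≡ 36055 (mod 53788).

36055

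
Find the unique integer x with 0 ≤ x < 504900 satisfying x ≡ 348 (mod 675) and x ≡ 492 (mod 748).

54348

Write x = 348 + 675·k. Then 675·k ≡ 492 − 348 ≡ 144 (mod 748).
Need 675⁻¹ mod 748. Extended Euclid on (748, 675):
748 = 1×675 + 73
675 = 9×73 + 18
73 = 4×18 + 1
18 = 18×1 + 0
Back-substitute:
1 = 73 − 4·18
1 = −4·675 + 37·73
1 = 37·748 − 41·675
675⁻¹ ≡ 707 (mod 748), so k ≡ 707·144 ≡ 80 (mod 748).
x = 348 + 675·80 = 54348.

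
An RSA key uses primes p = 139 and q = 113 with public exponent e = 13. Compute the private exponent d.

φ(n) = (p−1)(q−1) = 138·112 = 15456.
Need d with 13·d ≡ 1 (mod 15456). Apply the extended Euclidean algorithm:
15456 = 1188·13 + 12
13 = 1·12 + 1
12 = 12·1 + 0
Back-substitute:
1 = 13 − 12
1 = −15456 + 1189·13
So 13·1189 ≡ 1 (mod 15456), hence d = 1189.

1189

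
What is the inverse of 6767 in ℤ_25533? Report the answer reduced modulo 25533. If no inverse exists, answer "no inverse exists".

Apply the Euclidean algorithm to 25533 and 6767:
25533 = 3*6767 + 5232
6767 = 1*5232 + 1535
5232 = 3*1535 + 627
1535 = 2*627 + 281
627 = 2*281 + 65
281 = 4*65 + 21
65 = 3*21 + 2
21 = 10*2 + 1
2 = 2*1 + 0
gcd = 1, so the inverse exists. Back-substitute:
1 = 21 − 10·2
1 = −10·65 + 31·21
1 = 31·281 − 134·65
1 = −134·627 + 299·281
1 = 299·1535 − 732·627
1 = −732·5232 + 2495·1535
1 = 2495·6767 − 3227·5232
1 = −3227·25533 + 12176·6767
So 6767·12176 ≡ 1 (mod 25533).

12176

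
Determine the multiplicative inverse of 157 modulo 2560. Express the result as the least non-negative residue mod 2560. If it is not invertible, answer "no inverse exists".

1973

Apply the Euclidean algorithm to 2560 and 157:
2560 = 16·157 + 48
157 = 3·48 + 13
48 = 3·13 + 9
13 = 1·9 + 4
9 = 2·4 + 1
4 = 4·1 + 0
The gcd is 1. Working backward:
1 = 9 − 2·4
1 = −2·13 + 3·9
1 = 3·48 − 11·13
1 = −11·157 + 36·48
1 = 36·2560 − 587·157
Thus 157·(-587) ≡ 1 (mod 2560); reducing, -587 mod 2560 = 1973.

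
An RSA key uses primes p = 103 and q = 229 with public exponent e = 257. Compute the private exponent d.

φ(n) = (p−1)(q−1) = 102·228 = 23256.
Need d with 257·d ≡ 1 (mod 23256). Apply the extended Euclidean algorithm:
23256 = 90·257 + 126
257 = 2·126 + 5
126 = 25·5 + 1
5 = 5·1 + 0
Back-substitute:
1 = 126 − 25·5
1 = −25·257 + 51·126
1 = 51·23256 − 4615·257
So 257·(-4615) ≡ 1 (mod 23256), hence d ≡ -4615 ≡ 18641 (mod 23256).

18641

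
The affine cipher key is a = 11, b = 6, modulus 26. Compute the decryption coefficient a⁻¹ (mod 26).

19

Apply the Euclidean algorithm to 26 and 11:
26 = 2*11 + 4
11 = 2*4 + 3
4 = 1*3 + 1
3 = 3*1 + 0
Since gcd(11, 26) = 1, back-substitute to write 1 as a combination:
1 = 4 − 3
1 = −11 + 3·4
1 = 3·26 − 7·11
So 11·(-7) ≡ 1 (mod 26), and -7 ≡ 19 (mod 26).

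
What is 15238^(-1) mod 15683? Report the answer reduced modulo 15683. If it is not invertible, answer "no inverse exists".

Run Euclid on (15683, 15238):
15683 = 1×15238 + 445
15238 = 34×445 + 108
445 = 4×108 + 13
108 = 8×13 + 4
13 = 3×4 + 1
4 = 4×1 + 0
gcd = 1, so the inverse exists. Back-substitute:
1 = 13 − 3·4
1 = −3·108 + 25·13
1 = 25·445 − 103·108
1 = −103·15238 + 3527·445
1 = 3527·15683 − 3630·15238
Thus 15238·(-3630) ≡ 1 (mod 15683); reducing, -3630 mod 15683 = 12053.

12053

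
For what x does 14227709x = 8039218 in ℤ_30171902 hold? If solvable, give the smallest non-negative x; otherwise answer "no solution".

1042948

First find gcd(14227709, 30171902):
30171902 = 2·14227709 + 1716484
14227709 = 8·1716484 + 495837
1716484 = 3·495837 + 228973
495837 = 2·228973 + 37891
228973 = 6·37891 + 1627
37891 = 23·1627 + 470
1627 = 3·470 + 217
470 = 2·217 + 36
217 = 6·36 + 1
36 = 36·1 + 0
gcd = 1, so a unique solution mod 30171902 exists.
Back-substitute for the Bézout coefficients:
1 = 217 − 6·36
1 = −6·470 + 13·217
1 = 13·1627 − 45·470
1 = −45·37891 + 1048·1627
1 = 1048·228973 − 6333·37891
1 = −6333·495837 + 13714·228973
1 = 13714·1716484 − 47475·495837
1 = −47475·14227709 + 393514·1716484
1 = 393514·30171902 − 834503·14227709
So 14227709·(-834503) ≡ 1 (mod 30171902), giving 14227709⁻¹ ≡ 29337399.
x ≡ 14227709⁻¹·8039218 ≡ 29337399·8039218 ≡ 1042948 (mod 30171902).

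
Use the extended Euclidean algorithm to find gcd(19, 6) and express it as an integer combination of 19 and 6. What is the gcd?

1

Apply Euclid's algorithm to 19 and 6:
19 = 3*6 + 1
6 = 6*1 + 0
gcd(19, 6) = 1.
Working backward:
1 = 19 − 3·6
So 1 = (1)·19 + (-3)·6.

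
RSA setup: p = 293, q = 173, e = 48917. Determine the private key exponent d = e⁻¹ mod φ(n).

φ(n) = (p−1)(q−1) = 292·172 = 50224.
Need d with 48917·d ≡ 1 (mod 50224). Apply the extended Euclidean algorithm:
50224 = 1×48917 + 1307
48917 = 37×1307 + 558
1307 = 2×558 + 191
558 = 2×191 + 176
191 = 1×176 + 15
176 = 11×15 + 11
15 = 1×11 + 4
11 = 2×4 + 3
4 = 1×3 + 1
3 = 3×1 + 0
Back-substitute:
1 = 4 − 3
1 = −11 + 3·4
1 = 3·15 − 4·11
1 = −4·176 + 47·15
1 = 47·191 − 51·176
1 = −51·558 + 149·191
1 = 149·1307 − 349·558
1 = −349·48917 + 13062·1307
1 = 13062·50224 − 13411·48917
So 48917·(-13411) ≡ 1 (mod 50224), hence d ≡ -13411 ≡ 36813 (mod 50224).

36813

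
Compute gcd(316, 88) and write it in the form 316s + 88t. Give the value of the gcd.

4

Repeated division:
316 = 3·88 + 52
88 = 1·52 + 36
52 = 1·36 + 16
36 = 2·16 + 4
16 = 4·4 + 0
gcd(316, 88) = 4.
Back-substituting:
4 = 36 − 2·16
4 = −2·52 + 3·36
4 = 3·88 − 5·52
4 = −5·316 + 18·88
So 4 = (-5)·316 + (18)·88.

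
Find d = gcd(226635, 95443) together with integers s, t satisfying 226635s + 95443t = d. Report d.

1

Euclidean algorithm:
226635 = 2·95443 + 35749
95443 = 2·35749 + 23945
35749 = 1·23945 + 11804
23945 = 2·11804 + 337
11804 = 35·337 + 9
337 = 37·9 + 4
9 = 2·4 + 1
4 = 4·1 + 0
gcd(226635, 95443) = 1.
Back-substituting:
1 = 9 − 2·4
1 = −2·337 + 75·9
1 = 75·11804 − 2627·337
1 = −2627·23945 + 5329·11804
1 = 5329·35749 − 7956·23945
1 = −7956·95443 + 21241·35749
1 = 21241·226635 − 50438·95443
So 1 = (21241)·226635 + (-50438)·95443.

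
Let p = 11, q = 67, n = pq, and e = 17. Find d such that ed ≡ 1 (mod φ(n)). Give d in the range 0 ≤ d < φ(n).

φ(n) = (p−1)(q−1) = 10·66 = 660.
Need d with 17·d ≡ 1 (mod 660). Apply the extended Euclidean algorithm:
660 = 38*17 + 14
17 = 1*14 + 3
14 = 4*3 + 2
3 = 1*2 + 1
2 = 2*1 + 0
Back-substitute:
1 = 3 − 2
1 = −14 + 5·3
1 = 5·17 − 6·14
1 = −6·660 + 233·17
So 17·233 ≡ 1 (mod 660), hence d = 233.

233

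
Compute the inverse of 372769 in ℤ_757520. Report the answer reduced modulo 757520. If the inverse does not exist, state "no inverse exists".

19409

Extended Euclidean algorithm:
757520 = 2·372769 + 11982
372769 = 31·11982 + 1327
11982 = 9·1327 + 39
1327 = 34·39 + 1
39 = 39·1 + 0
The gcd is 1. Working backward:
1 = 1327 − 34·39
1 = −34·11982 + 307·1327
1 = 307·372769 − 9551·11982
1 = −9551·757520 + 19409·372769
So 372769·19409 ≡ 1 (mod 757520).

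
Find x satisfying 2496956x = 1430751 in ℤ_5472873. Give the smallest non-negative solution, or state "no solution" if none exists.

First find gcd(2496956, 5472873):
5472873 = 2*2496956 + 478961
2496956 = 5*478961 + 102151
478961 = 4*102151 + 70357
102151 = 1*70357 + 31794
70357 = 2*31794 + 6769
31794 = 4*6769 + 4718
6769 = 1*4718 + 2051
4718 = 2*2051 + 616
2051 = 3*616 + 203
616 = 3*203 + 7
203 = 29*7 + 0
gcd = 7 and 7 | 1430751, so solutions exist. Divide through by 7: 356708x ≡ 204393 (mod 781839).
Now find 356708⁻¹ mod 781839:
781839 = 2·356708 + 68423
356708 = 5·68423 + 14593
68423 = 4·14593 + 10051
14593 = 1·10051 + 4542
10051 = 2·4542 + 967
4542 = 4·967 + 674
967 = 1·674 + 293
674 = 2·293 + 88
293 = 3·88 + 29
88 = 3·29 + 1
29 = 29·1 + 0
Back-substitute:
1 = 88 − 3·29
1 = −3·293 + 10·88
1 = 10·674 − 23·293
1 = −23·967 + 33·674
1 = 33·4542 − 155·967
1 = −155·10051 + 343·4542
1 = 343·14593 − 498·10051
1 = −498·68423 + 2335·14593
1 = 2335·356708 − 12173·68423
1 = −12173·781839 + 26681·356708
So 356708⁻¹ ≡ 26681 (mod 781839).
Then x ≡ 26681·204393 ≡ 82608 (mod 781839); the smallest non-negative solution is x = 82608.

82608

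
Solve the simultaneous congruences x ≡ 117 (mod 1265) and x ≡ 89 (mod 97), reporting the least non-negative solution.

113967

Write x = 117 + 1265·k. Then 1265·k ≡ 89 − 117 ≡ 69 (mod 97).
Need 1265⁻¹ mod 97. Extended Euclid on (97, 4):
97 = 24·4 + 1
4 = 4·1 + 0
Back-substitute:
1 = 97 − 24·4
1265⁻¹ ≡ 73 (mod 97), so k ≡ 73·69 ≡ 90 (mod 97).
x = 117 + 1265·90 = 113967.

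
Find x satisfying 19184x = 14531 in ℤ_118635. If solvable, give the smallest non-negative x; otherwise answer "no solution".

1924

First find gcd(19184, 118635):
118635 = 6×19184 + 3531
19184 = 5×3531 + 1529
3531 = 2×1529 + 473
1529 = 3×473 + 110
473 = 4×110 + 33
110 = 3×33 + 11
33 = 3×11 + 0
gcd = 11 and 11 | 14531, so solutions exist. Divide through by 11: 1744x ≡ 1321 (mod 10785).
Now find 1744⁻¹ mod 10785:
10785 = 6×1744 + 321
1744 = 5×321 + 139
321 = 2×139 + 43
139 = 3×43 + 10
43 = 4×10 + 3
10 = 3×3 + 1
3 = 3×1 + 0
Back-substitute:
1 = 10 − 3·3
1 = −3·43 + 13·10
1 = 13·139 − 42·43
1 = −42·321 + 97·139
1 = 97·1744 − 527·321
1 = −527·10785 + 3259·1744
So 1744⁻¹ ≡ 3259 (mod 10785).
Then x ≡ 3259·1321 ≡ 1924 (mod 10785); the smallest non-negative solution is x = 1924.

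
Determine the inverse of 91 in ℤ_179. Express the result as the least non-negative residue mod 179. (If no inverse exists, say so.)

Run Euclid on (179, 91):
179 = 1·91 + 88
91 = 1·88 + 3
88 = 29·3 + 1
3 = 3·1 + 0
Since gcd(91, 179) = 1, back-substitute to write 1 as a combination:
1 = 88 − 29·3
1 = −29·91 + 30·88
1 = 30·179 − 59·91
Hence 91⁻¹ ≡ -59 ≡ 120 (mod 179).

120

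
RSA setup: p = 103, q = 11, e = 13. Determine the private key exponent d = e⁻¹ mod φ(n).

φ(n) = (p−1)(q−1) = 102·10 = 1020.
Need d with 13·d ≡ 1 (mod 1020). Apply the extended Euclidean algorithm:
1020 = 78·13 + 6
13 = 2·6 + 1
6 = 6·1 + 0
Back-substitute:
1 = 13 − 2·6
1 = −2·1020 + 157·13
So 13·157 ≡ 1 (mod 1020), hence d = 157.

157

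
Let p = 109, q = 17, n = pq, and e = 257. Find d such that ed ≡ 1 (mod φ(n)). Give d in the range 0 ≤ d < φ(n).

1217

φ(n) = (p−1)(q−1) = 108·16 = 1728.
Need d with 257·d ≡ 1 (mod 1728). Apply the extended Euclidean algorithm:
1728 = 6*257 + 186
257 = 1*186 + 71
186 = 2*71 + 44
71 = 1*44 + 27
44 = 1*27 + 17
27 = 1*17 + 10
17 = 1*10 + 7
10 = 1*7 + 3
7 = 2*3 + 1
3 = 3*1 + 0
Back-substitute:
1 = 7 − 2·3
1 = −2·10 + 3·7
1 = 3·17 − 5·10
1 = −5·27 + 8·17
1 = 8·44 − 13·27
1 = −13·71 + 21·44
1 = 21·186 − 55·71
1 = −55·257 + 76·186
1 = 76·1728 − 511·257
So 257·(-511) ≡ 1 (mod 1728), hence d ≡ -511 ≡ 1217 (mod 1728).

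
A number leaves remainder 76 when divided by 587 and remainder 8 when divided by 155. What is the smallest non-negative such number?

Write x = 76 + 587·k. Then 587·k ≡ 8 − 76 ≡ 87 (mod 155).
Need 587⁻¹ mod 155. Extended Euclid on (155, 122):
155 = 1·122 + 33
122 = 3·33 + 23
33 = 1·23 + 10
23 = 2·10 + 3
10 = 3·3 + 1
3 = 3·1 + 0
Back-substitute:
1 = 10 − 3·3
1 = −3·23 + 7·10
1 = 7·33 − 10·23
1 = −10·122 + 37·33
1 = 37·155 − 47·122
587⁻¹ ≡ 108 (mod 155), so k ≡ 108·87 ≡ 96 (mod 155).
x = 76 + 587·96 = 56428.

56428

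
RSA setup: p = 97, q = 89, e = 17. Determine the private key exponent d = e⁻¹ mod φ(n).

497

φ(n) = (p−1)(q−1) = 96·88 = 8448.
Need d with 17·d ≡ 1 (mod 8448). Apply the extended Euclidean algorithm:
8448 = 496×17 + 16
17 = 1×16 + 1
16 = 16×1 + 0
Back-substitute:
1 = 17 − 16
1 = −8448 + 497·17
So 17·497 ≡ 1 (mod 8448), hence d = 497.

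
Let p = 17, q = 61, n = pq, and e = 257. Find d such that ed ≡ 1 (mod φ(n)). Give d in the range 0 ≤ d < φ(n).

833

φ(n) = (p−1)(q−1) = 16·60 = 960.
Need d with 257·d ≡ 1 (mod 960). Apply the extended Euclidean algorithm:
960 = 3×257 + 189
257 = 1×189 + 68
189 = 2×68 + 53
68 = 1×53 + 15
53 = 3×15 + 8
15 = 1×8 + 7
8 = 1×7 + 1
7 = 7×1 + 0
Back-substitute:
1 = 8 − 7
1 = −15 + 2·8
1 = 2·53 − 7·15
1 = −7·68 + 9·53
1 = 9·189 − 25·68
1 = −25·257 + 34·189
1 = 34·960 − 127·257
So 257·(-127) ≡ 1 (mod 960), hence d ≡ -127 ≡ 833 (mod 960).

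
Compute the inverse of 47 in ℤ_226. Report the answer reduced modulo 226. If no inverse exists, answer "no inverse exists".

101

gcd(226, 47) by repeated division:
226 = 4·47 + 38
47 = 1·38 + 9
38 = 4·9 + 2
9 = 4·2 + 1
2 = 2·1 + 0
Since gcd(47, 226) = 1, back-substitute to write 1 as a combination:
1 = 9 − 4·2
1 = −4·38 + 17·9
1 = 17·47 − 21·38
1 = −21·226 + 101·47
So 47·101 ≡ 1 (mod 226).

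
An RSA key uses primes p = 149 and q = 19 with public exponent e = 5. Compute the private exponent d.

φ(n) = (p−1)(q−1) = 148·18 = 2664.
Need d with 5·d ≡ 1 (mod 2664). Apply the extended Euclidean algorithm:
2664 = 532×5 + 4
5 = 1×4 + 1
4 = 4×1 + 0
Back-substitute:
1 = 5 − 4
1 = −2664 + 533·5
So 5·533 ≡ 1 (mod 2664), hence d = 533.

533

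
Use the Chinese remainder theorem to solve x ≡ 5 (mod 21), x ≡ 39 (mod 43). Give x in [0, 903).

383

Write x = 5 + 21·k. Then 21·k ≡ 39 − 5 ≡ 34 (mod 43).
Need 21⁻¹ mod 43. Extended Euclid on (43, 21):
43 = 2*21 + 1
21 = 21*1 + 0
Back-substitute:
1 = 43 − 2·21
21⁻¹ ≡ 41 (mod 43), so k ≡ 41·34 ≡ 18 (mod 43).
x = 5 + 21·18 = 383.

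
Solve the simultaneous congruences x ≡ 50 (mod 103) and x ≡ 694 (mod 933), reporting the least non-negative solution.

28684

Write x = 50 + 103·k. Then 103·k ≡ 694 − 50 ≡ 644 (mod 933).
Need 103⁻¹ mod 933. Extended Euclid on (933, 103):
933 = 9×103 + 6
103 = 17×6 + 1
6 = 6×1 + 0
Back-substitute:
1 = 103 − 17·6
1 = −17·933 + 154·103
103⁻¹ ≡ 154 (mod 933), so k ≡ 154·644 ≡ 278 (mod 933).
x = 50 + 103·278 = 28684.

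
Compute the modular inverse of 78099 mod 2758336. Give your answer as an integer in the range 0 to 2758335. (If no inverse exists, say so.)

no inverse exists

Euclidean algorithm on 2758336, 78099:
2758336 = 35*78099 + 24871
78099 = 3*24871 + 3486
24871 = 7*3486 + 469
3486 = 7*469 + 203
469 = 2*203 + 63
203 = 3*63 + 14
63 = 4*14 + 7
14 = 2*7 + 0
The gcd is 7, not 1, hence no inverse exists.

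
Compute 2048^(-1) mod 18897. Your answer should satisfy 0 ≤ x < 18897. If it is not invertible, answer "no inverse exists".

Run Euclid on (18897, 2048):
18897 = 9*2048 + 465
2048 = 4*465 + 188
465 = 2*188 + 89
188 = 2*89 + 10
89 = 8*10 + 9
10 = 1*9 + 1
9 = 9*1 + 0
gcd = 1, so the inverse exists. Back-substitute:
1 = 10 − 9
1 = −89 + 9·10
1 = 9·188 − 19·89
1 = −19·465 + 47·188
1 = 47·2048 − 207·465
1 = −207·18897 + 1910·2048
So 2048·1910 ≡ 1 (mod 18897).

1910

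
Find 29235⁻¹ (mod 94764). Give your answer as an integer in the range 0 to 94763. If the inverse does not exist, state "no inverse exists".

no inverse exists

Euclidean algorithm on 94764, 29235:
94764 = 3·29235 + 7059
29235 = 4·7059 + 999
7059 = 7·999 + 66
999 = 15·66 + 9
66 = 7·9 + 3
9 = 3·3 + 0
gcd(29235, 94764) = 3 ≠ 1, so 29235 has no multiplicative inverse modulo 94764.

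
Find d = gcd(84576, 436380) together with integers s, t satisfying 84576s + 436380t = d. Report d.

12

Repeated division:
436380 = 5×84576 + 13500
84576 = 6×13500 + 3576
13500 = 3×3576 + 2772
3576 = 1×2772 + 804
2772 = 3×804 + 360
804 = 2×360 + 84
360 = 4×84 + 24
84 = 3×24 + 12
24 = 2×12 + 0
gcd(84576, 436380) = 12.
Express as a combination:
12 = 84 − 3·24
12 = −3·360 + 13·84
12 = 13·804 − 29·360
12 = −29·2772 + 100·804
12 = 100·3576 − 129·2772
12 = −129·13500 + 487·3576
12 = 487·84576 − 3051·13500
12 = −3051·436380 + 15742·84576
So 12 = (-3051)·436380 + (15742)·84576.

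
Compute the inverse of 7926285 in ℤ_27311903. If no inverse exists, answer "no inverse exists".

832449

Extended Euclidean algorithm:
27311903 = 3·7926285 + 3533048
7926285 = 2·3533048 + 860189
3533048 = 4·860189 + 92292
860189 = 9·92292 + 29561
92292 = 3·29561 + 3609
29561 = 8·3609 + 689
3609 = 5·689 + 164
689 = 4·164 + 33
164 = 4·33 + 32
33 = 1·32 + 1
32 = 32·1 + 0
gcd = 1, so the inverse exists. Back-substitute:
1 = 33 − 32
1 = −164 + 5·33
1 = 5·689 − 21·164
1 = −21·3609 + 110·689
1 = 110·29561 − 901·3609
1 = −901·92292 + 2813·29561
1 = 2813·860189 − 26218·92292
1 = −26218·3533048 + 107685·860189
1 = 107685·7926285 − 241588·3533048
1 = −241588·27311903 + 832449·7926285
So 7926285·832449 ≡ 1 (mod 27311903).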